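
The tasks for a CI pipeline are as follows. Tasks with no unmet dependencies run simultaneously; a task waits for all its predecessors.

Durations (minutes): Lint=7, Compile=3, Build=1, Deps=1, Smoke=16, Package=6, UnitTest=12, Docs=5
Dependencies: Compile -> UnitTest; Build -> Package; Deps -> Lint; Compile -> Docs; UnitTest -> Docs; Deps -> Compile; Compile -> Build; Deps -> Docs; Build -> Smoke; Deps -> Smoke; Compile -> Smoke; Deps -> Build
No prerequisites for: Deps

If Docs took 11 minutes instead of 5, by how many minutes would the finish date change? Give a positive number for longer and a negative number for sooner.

Baseline: Deps→Compile→UnitTest→Docs = 1+3+12+5 = 21 → 21 minutes.
Docs lies on that path, so at 11 minutes the path becomes 27 minutes.
The critical path is still Deps→Compile→UnitTest→Docs; finish is now 27 minutes.
Change in finish: 27 − 21 = +6 minutes.

6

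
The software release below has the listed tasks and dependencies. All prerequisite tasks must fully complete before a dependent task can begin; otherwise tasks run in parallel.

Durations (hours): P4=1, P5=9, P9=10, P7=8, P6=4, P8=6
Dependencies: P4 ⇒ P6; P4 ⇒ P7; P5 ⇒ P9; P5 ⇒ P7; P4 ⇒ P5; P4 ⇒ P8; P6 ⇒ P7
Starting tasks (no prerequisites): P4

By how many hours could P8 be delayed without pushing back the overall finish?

13

Critical path: P4→P5→P9 = 1+9+10 = 20, so the finish is 20 hours.
Longest path through P8: 7 hours (earliest finish 7, latest finish 20).
Slack of P8 = 14 − 1 = 13 hours.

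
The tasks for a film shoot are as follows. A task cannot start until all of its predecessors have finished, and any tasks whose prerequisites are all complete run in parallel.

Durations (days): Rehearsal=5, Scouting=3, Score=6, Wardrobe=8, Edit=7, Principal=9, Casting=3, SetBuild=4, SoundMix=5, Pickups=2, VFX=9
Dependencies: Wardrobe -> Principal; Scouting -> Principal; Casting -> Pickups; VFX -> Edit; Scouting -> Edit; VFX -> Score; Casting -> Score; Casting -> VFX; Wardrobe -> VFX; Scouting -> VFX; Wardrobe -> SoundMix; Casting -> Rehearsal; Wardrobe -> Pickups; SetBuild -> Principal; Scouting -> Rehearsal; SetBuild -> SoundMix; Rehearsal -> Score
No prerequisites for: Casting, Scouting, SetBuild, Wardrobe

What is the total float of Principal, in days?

7

Wardrobe→VFX→Edit = 8+9+7 = 24 sets the makespan at 24 days.
Principal finishes as early as 17 and must finish by 24.
Float = 24 − 17 = 7.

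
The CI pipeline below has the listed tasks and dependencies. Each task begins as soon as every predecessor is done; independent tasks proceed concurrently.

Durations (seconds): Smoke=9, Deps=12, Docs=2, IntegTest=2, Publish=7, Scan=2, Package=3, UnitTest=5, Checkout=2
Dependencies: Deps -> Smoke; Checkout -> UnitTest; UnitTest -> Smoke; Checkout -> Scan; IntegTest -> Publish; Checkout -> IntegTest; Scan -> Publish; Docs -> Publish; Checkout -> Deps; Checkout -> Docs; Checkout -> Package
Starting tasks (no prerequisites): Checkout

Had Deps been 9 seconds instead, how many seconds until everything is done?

20

Critical path before the change: Checkout→Deps→Smoke = 2+12+9 = 23 giving 23 seconds.
Deps is on the critical path; changing it to 9 makes that path 20 seconds.
That remains the longest chain; total 20 seconds.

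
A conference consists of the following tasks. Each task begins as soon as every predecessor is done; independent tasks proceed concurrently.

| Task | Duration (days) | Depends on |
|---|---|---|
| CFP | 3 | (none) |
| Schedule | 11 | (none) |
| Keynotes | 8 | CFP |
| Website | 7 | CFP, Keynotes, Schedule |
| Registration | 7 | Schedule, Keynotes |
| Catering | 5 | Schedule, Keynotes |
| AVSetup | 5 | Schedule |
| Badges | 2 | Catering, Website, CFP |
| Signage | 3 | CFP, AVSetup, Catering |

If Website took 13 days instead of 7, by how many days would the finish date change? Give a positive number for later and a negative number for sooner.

6

Baseline: CFP→Keynotes→Website→Badges = 3+8+7+2 = 20 → 20 days.
Since Website is critical, the +6 change carries straight to that chain (now 26 days).
That remains the longest chain; total 26 days.
Change in finish: 26 − 20 = +6 days.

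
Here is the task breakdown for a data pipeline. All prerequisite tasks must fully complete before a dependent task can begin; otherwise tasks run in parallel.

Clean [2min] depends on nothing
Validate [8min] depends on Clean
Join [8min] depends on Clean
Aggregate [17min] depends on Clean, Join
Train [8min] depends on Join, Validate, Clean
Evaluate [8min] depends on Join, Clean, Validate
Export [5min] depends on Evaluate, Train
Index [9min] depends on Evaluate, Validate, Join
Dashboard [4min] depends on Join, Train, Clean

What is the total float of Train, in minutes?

Critical path: Clean→Validate→Evaluate→Index = 2+8+8+9 = 27, so the finish is 27 minutes.
The longest chain containing Train totals 23 minutes.
Float = 27 − 23 = 4.

4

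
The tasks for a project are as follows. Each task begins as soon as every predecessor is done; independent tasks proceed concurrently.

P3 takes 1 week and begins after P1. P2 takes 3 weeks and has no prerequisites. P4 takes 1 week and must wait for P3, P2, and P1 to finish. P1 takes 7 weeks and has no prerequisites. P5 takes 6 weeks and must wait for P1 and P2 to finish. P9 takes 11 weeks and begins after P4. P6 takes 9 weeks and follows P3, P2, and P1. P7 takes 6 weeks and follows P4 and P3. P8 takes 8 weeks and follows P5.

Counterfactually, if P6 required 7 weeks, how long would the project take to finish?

21

As given, the longest chain is P1→P5→P8 = 7+6+8 = 21, so the finish is 21 weeks.
The longest path through P6 is only 17 weeks, so P6 has float 4.
No other chain overtakes it, so the finish is 21 weeks.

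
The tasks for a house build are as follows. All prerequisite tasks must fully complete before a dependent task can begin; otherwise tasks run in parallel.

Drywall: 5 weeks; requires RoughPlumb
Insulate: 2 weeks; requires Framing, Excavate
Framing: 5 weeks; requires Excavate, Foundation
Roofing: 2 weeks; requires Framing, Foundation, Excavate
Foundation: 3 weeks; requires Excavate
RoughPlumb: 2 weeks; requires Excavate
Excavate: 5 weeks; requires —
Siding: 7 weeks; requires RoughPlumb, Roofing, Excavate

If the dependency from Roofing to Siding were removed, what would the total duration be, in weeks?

Before: longest chain Excavate→Foundation→Framing→Roofing→Siding = 5+3+5+2+7 = 22, finish 22.
Without Roofing→Siding, Siding's earliest start moves from 15 to 7.
The longest chain is now Excavate→Foundation→Framing→Roofing = 5+3+5+2 = 15, so the plan takes 15 weeks.

15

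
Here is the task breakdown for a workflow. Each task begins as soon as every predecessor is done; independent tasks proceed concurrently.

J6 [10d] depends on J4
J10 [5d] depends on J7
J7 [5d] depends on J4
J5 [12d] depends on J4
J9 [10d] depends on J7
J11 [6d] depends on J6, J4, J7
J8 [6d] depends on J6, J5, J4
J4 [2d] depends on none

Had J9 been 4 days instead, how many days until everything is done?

Baseline: J4→J5→J8 = 2+12+6 = 20 → 20 days.
The longest path through J9 is only 17 days, so J9 has float 3.
That remains the longest chain; total 20 days.

20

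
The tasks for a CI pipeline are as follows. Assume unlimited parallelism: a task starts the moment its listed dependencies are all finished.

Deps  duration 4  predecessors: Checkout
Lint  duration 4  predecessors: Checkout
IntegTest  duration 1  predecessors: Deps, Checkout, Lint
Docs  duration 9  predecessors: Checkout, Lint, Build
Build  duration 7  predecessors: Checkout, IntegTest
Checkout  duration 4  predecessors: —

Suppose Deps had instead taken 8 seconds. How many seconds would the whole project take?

The binding path is Checkout→Deps→IntegTest→Build→Docs = 4+4+1+7+9 = 25; finish at 25 seconds.
Deps lies on that path, so at 8 seconds the path becomes 29 seconds.
No other chain overtakes it, so the finish is 29 seconds.

29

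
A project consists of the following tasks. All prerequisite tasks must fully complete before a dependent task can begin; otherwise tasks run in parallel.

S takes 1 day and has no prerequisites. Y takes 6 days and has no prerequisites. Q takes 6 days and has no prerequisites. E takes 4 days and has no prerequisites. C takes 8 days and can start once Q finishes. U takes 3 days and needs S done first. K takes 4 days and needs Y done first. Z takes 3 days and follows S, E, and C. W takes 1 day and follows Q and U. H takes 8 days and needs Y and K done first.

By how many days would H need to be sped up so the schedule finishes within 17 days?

Current finish: 18 days; target: 17.
H is on every critical path, so each day cut from H cuts the finish by one (this holds down to a finish of 17).
Need 18 − 17 = 1 day off H → H becomes 7 days, finish becomes 17.

1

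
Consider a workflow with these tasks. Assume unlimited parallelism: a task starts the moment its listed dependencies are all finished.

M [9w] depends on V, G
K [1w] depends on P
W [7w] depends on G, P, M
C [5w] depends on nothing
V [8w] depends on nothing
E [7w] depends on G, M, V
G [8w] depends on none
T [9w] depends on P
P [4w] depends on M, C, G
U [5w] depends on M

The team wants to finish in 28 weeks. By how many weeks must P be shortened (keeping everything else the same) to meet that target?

Current finish: 30 weeks; target: 28.
P is on every critical path, so each week cut from P cuts the finish by one (this holds down to a finish of 27).
Need 30 − 28 = 2 weeks off P → P becomes 2 weeks, finish becomes 28.

2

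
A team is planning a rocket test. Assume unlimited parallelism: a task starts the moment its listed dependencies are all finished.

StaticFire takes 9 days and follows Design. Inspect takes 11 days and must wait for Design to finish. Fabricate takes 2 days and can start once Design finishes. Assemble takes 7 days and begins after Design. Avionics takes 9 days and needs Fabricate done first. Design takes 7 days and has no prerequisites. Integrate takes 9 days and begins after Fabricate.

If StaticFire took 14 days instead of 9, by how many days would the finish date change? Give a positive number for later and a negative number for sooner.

3

Baseline: Design→Fabricate→Avionics = 7+2+9 = 18 → 18 days.
StaticFire has 2 days of float (longest path through it is 16).
Now Design→StaticFire = 7+14 = 21 is longest, so the finish becomes 21 days.
Change in finish: 21 − 18 = +3 days.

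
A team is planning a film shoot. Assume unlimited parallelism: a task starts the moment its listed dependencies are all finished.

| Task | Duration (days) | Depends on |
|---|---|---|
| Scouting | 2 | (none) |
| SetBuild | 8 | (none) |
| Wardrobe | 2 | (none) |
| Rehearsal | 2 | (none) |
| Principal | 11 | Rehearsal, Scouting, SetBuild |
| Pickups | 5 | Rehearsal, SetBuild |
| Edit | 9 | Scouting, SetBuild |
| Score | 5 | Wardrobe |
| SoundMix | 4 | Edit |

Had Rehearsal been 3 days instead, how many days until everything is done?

Actual critical path: SetBuild→Edit→SoundMix = 8+9+4 = 21 ⇒ 21 days.
Rehearsal is off the critical path — its longest chain is 13 days, giving 8 of slack.
No other chain overtakes it, so the finish is 21 days.

21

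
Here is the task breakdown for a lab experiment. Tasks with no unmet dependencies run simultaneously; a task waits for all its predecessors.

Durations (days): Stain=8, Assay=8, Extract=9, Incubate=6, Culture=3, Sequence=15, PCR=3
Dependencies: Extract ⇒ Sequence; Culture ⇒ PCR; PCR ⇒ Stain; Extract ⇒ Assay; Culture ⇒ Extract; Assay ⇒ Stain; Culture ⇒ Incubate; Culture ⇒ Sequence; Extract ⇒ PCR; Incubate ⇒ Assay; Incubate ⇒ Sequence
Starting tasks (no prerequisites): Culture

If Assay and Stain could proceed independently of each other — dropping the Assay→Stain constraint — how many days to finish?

27

Before: longest chain Culture→Extract→Assay→Stain = 3+9+8+8 = 28, finish 28.
Without Assay→Stain, Stain's earliest start moves from 20 to 15.
After: Culture→Extract→Sequence = 3+9+15 = 27 → 27 days.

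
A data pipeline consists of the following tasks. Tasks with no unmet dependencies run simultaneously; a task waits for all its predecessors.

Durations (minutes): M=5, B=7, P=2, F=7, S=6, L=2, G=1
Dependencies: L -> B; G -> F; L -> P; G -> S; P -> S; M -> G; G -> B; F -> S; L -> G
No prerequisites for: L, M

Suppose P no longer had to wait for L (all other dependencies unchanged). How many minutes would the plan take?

With the dependency in place, M→G→F→S = 5+1+7+6 = 19 sets the finish at 19 minutes.
Without L→P, P's earliest start moves from 2 to 0.
After: M→G→F→S = 5+1+7+6 = 19 → 19 minutes.

19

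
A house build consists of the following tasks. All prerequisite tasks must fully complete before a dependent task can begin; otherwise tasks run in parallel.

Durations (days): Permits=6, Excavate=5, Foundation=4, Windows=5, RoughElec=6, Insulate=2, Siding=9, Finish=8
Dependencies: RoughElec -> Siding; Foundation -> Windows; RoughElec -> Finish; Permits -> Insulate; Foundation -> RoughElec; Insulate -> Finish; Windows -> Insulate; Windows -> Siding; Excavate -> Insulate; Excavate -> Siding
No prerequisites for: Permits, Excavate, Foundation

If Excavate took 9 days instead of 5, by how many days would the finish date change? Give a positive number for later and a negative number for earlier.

0

As given, the longest chain is Foundation→Windows→Insulate→Finish = 4+5+2+8 = 19, so the finish is 19 days.
The longest path through Excavate is only 15 days, so Excavate has float 4.
The binding chain switches to Excavate→Insulate→Finish = 9+2+8 = 19; finish 19 days.
Change in finish: 19 − 19 = +0 days.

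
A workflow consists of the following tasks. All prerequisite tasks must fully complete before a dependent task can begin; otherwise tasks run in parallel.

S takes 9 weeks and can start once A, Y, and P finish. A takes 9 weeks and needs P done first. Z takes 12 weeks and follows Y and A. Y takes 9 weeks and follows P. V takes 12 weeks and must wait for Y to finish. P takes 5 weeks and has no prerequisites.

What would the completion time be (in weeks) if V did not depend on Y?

26

Original critical path: P→Y→Z = 5+9+12 = 26 ⇒ 26 weeks.
Without Y→V, V's earliest start moves from 14 to 0.
The longest chain is now P→Y→Z = 5+9+12 = 26, so the job takes 26 weeks.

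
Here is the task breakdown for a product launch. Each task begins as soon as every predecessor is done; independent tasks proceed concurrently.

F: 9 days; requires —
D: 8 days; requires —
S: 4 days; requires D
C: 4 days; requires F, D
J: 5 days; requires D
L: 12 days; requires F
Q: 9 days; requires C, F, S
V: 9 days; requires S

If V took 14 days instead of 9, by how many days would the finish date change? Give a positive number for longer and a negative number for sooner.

Critical path before the change: F→C→Q = 9+4+9 = 22 giving 22 days.
V is off the critical path — its longest chain is 21 days, giving 1 of slack.
Now D→S→V = 8+4+14 = 26 is longest, so the finish becomes 26 days.
Change in finish: 26 − 22 = +4 days.

4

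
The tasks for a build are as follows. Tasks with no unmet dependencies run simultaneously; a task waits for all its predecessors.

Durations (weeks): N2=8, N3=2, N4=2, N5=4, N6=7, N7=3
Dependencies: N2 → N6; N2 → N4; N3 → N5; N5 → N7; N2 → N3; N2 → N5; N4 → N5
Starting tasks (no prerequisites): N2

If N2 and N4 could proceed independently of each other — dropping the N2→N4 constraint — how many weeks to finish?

With the dependency in place, N2→N3→N5→N7 = 8+2+4+3 = 17 sets the finish at 17 weeks.
Without N2→N4, N4's earliest start moves from 8 to 0.
The longest chain is now N2→N3→N5→N7 = 8+2+4+3 = 17, so the job takes 17 weeks.

17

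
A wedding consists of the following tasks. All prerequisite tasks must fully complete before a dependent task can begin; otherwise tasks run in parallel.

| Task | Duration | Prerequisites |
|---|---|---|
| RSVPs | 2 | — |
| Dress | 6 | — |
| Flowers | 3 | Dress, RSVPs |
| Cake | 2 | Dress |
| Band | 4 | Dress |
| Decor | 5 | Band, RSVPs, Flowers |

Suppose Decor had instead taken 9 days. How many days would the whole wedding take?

Actual critical path: Dress→Band→Decor = 6+4+5 = 15 ⇒ 15 days.
Since Decor is critical, the +4 change carries straight to that chain (now 19 days).
That remains the longest chain; total 19 days.

19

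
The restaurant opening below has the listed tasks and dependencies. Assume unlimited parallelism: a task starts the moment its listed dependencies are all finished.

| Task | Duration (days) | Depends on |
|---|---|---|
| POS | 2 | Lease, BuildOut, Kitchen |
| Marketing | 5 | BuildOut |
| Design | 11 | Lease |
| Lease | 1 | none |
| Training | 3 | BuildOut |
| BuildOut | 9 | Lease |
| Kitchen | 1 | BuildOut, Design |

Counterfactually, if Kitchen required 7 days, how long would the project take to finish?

21

Baseline: Lease→Design→Kitchen→POS = 1+11+1+2 = 15 → 15 days.
Since Kitchen is critical, the +6 change carries straight to that chain (now 21 days).
That remains the longest chain; total 21 days.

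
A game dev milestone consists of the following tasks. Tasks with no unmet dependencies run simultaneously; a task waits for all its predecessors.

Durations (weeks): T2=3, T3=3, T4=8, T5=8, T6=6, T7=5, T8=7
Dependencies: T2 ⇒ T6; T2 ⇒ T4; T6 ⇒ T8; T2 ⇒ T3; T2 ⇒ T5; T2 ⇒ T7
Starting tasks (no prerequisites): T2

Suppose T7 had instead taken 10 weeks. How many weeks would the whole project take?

Actual critical path: T2→T6→T8 = 3+6+7 = 16 ⇒ 16 weeks.
The longest path through T7 is only 8 weeks, so T7 has float 8.
That remains the longest chain; total 16 weeks.

16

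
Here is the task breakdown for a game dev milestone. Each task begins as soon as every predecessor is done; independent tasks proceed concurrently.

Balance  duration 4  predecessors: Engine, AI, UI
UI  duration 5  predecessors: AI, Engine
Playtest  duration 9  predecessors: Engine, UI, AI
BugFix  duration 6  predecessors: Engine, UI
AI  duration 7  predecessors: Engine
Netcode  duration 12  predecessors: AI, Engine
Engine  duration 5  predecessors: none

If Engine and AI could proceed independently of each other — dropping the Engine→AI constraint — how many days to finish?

Original critical path: Engine→AI→UI→Playtest = 5+7+5+9 = 26 ⇒ 26 days.
Without Engine→AI, AI's earliest start moves from 5 to 0.
After: AI→UI→Playtest = 7+5+9 = 21 → 21 days.

21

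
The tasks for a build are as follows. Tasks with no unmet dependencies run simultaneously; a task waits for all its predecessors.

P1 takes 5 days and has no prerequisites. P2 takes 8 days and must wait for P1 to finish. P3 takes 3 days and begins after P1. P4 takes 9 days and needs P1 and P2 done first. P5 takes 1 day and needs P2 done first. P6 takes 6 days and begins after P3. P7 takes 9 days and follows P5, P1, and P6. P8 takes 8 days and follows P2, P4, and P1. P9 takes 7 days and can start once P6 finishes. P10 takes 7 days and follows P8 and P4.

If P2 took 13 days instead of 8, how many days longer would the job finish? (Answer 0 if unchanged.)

5

Actual critical path: P1→P2→P4→P8→P10 = 5+8+9+8+7 = 37 ⇒ 37 days.
P2 lies on that path, so at 13 days the path becomes 42 days.
No other chain overtakes it, so the finish is 42 days.
Change in finish: 42 − 37 = +5 days.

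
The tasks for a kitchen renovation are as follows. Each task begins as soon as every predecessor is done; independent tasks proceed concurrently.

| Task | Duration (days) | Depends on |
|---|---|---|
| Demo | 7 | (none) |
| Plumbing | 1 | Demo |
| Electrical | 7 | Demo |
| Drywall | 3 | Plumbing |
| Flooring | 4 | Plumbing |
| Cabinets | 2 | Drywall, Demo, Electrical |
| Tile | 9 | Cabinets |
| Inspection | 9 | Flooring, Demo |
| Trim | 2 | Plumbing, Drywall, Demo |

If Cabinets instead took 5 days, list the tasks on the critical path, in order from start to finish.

Demo, Electrical, Cabinets, Tile

The binding path is Demo→Electrical→Cabinets→Tile = 7+7+2+9 = 25; finish at 25 days.
Since Cabinets is critical, the +3 change carries straight to that chain (now 28 days).
No other chain overtakes it, so the finish is 28 days.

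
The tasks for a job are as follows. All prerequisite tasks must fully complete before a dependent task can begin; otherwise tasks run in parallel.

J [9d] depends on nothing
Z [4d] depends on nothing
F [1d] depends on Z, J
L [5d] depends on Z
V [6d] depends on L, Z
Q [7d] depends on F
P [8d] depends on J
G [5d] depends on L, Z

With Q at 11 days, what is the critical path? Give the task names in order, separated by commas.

Actual critical path: J→F→Q = 9+1+7 = 17 ⇒ 17 days.
Since Q is critical, the +4 change carries straight to that chain (now 21 days).
That remains the longest chain; total 21 days.

J, F, Q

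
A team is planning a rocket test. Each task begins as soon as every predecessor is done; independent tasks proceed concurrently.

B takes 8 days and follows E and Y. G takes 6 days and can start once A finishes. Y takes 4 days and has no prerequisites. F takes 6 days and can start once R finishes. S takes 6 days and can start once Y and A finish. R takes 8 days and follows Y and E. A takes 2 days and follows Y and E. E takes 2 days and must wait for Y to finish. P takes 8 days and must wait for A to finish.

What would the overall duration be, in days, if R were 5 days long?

17

Actual critical path: Y→E→R→F = 4+2+8+6 = 20 ⇒ 20 days.
R is on the critical path; changing it to 5 makes that path 17 days.
The critical path is still Y→E→R→F; finish is now 17 days.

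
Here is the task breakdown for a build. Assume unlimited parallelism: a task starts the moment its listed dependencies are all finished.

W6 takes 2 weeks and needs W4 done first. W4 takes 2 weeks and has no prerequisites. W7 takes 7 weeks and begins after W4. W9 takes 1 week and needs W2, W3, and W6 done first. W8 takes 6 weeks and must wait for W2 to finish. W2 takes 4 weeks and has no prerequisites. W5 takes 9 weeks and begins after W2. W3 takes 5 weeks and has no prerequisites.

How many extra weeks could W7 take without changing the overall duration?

4

The longest chain is W2→W5 = 4+9 = 13; overall finish 13 weeks.
Longest path through W7: 9 weeks (earliest finish 9, latest finish 13).
Slack of W7 = 6 − 2 = 4 weeks.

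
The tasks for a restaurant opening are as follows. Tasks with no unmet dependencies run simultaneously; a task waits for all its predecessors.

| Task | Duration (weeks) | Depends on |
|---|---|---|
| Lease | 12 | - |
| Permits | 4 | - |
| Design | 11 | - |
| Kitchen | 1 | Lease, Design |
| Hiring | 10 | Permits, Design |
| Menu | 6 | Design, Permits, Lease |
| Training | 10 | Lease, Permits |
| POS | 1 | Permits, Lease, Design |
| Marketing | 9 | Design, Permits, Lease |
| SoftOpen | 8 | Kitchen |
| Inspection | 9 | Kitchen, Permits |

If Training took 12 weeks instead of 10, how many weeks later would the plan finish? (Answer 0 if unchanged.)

2

Critical path before the change: Lease→Training = 12+10 = 22 giving 22 weeks.
Since Training is critical, the +2 change carries straight to that chain (now 24 weeks).
No other chain overtakes it, so the finish is 24 weeks.
Change in finish: 24 − 22 = +2 weeks.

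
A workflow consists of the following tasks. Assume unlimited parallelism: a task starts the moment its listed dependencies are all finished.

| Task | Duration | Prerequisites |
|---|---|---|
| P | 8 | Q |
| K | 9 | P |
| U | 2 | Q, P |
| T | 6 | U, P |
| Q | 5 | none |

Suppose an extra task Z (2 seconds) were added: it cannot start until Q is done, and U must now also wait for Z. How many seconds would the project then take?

22

Originally the project takes 22 seconds.
With Z inserted, U now waits for max(Q, P, Z).
New critical path: Q→P→K = 5+8+9 = 22 ⇒ 22 seconds.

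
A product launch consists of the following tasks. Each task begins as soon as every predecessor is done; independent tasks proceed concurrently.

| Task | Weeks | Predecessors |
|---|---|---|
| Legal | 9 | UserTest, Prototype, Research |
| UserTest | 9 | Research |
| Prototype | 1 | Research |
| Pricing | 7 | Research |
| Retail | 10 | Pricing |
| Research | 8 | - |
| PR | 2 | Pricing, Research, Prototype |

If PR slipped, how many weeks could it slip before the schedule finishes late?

The longest chain is Research→UserTest→Legal = 8+9+9 = 26; overall finish 26 weeks.
Longest path through PR: 17 weeks (earliest finish 17, latest finish 26).
Float = 26 − 17 = 9.

9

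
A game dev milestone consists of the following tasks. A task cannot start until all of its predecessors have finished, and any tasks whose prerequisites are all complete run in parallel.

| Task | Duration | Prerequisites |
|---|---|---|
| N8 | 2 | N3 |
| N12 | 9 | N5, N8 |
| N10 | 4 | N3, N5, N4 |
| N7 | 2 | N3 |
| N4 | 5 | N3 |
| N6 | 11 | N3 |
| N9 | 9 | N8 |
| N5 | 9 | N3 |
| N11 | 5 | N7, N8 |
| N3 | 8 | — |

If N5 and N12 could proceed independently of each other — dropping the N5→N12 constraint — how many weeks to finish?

Original critical path: N3→N5→N12 = 8+9+9 = 26 ⇒ 26 weeks.
Without N5→N12, N12's earliest start moves from 17 to 10.
New critical path: N3→N5→N10 = 8+9+4 = 21 ⇒ 21 weeks.

21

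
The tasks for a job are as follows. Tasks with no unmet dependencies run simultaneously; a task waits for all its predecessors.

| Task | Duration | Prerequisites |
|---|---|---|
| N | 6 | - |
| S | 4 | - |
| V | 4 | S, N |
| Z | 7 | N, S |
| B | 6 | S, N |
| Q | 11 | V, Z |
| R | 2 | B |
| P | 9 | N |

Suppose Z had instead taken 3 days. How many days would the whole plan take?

Baseline: N→Z→Q = 6+7+11 = 24 → 24 days.
Z is on the critical path; changing it to 3 makes that path 20 days.
Now N→V→Q = 6+4+11 = 21 is longest, so the finish becomes 21 days.

21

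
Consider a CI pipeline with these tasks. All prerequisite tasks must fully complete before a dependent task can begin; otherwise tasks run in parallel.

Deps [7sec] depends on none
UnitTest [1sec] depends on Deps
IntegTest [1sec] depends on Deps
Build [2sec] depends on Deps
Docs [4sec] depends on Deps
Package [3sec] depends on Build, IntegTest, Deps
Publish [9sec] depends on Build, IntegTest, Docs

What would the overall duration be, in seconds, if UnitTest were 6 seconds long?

Baseline: Deps→Docs→Publish = 7+4+9 = 20 → 20 seconds.
UnitTest is off the critical path — its longest chain is 8 seconds, giving 12 of slack.
The critical path is still Deps→Docs→Publish; finish is now 20 seconds.

20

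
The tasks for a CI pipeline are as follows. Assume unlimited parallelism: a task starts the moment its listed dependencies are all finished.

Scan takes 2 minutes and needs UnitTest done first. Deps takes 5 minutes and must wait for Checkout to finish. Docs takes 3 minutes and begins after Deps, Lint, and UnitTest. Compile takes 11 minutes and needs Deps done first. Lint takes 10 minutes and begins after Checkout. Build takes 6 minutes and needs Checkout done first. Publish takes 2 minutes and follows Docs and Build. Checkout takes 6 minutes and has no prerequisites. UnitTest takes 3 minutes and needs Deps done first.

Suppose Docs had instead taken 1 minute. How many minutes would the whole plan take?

22

As given, the longest chain is Checkout→Deps→Compile = 6+5+11 = 22, so the finish is 22 minutes.
The longest path through Docs is only 21 minutes, so Docs has float 1.
That remains the longest chain; total 22 minutes.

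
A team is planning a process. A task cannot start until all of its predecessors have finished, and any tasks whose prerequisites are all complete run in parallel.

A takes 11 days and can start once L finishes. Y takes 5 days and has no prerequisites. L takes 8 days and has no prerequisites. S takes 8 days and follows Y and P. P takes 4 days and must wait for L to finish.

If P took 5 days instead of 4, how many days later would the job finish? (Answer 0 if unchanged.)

1

As given, the longest chain is L→P→S = 8+4+8 = 20, so the finish is 20 days.
P lies on that path, so at 5 days the path becomes 21 days.
No other chain overtakes it, so the finish is 21 days.
Change in finish: 21 − 20 = +1 days.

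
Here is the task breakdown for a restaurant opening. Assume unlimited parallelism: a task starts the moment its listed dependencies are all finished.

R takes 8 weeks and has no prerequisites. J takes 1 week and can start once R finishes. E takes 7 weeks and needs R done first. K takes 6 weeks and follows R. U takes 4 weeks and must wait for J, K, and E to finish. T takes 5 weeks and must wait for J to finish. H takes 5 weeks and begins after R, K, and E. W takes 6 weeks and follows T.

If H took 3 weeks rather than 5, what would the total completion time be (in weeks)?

Critical path before the change: R→E→H = 8+7+5 = 20 giving 20 weeks.
H is on the critical path; changing it to 3 makes that path 18 weeks.
New critical path: R→J→T→W = 8+1+5+6 = 20 ⇒ 20 weeks.

20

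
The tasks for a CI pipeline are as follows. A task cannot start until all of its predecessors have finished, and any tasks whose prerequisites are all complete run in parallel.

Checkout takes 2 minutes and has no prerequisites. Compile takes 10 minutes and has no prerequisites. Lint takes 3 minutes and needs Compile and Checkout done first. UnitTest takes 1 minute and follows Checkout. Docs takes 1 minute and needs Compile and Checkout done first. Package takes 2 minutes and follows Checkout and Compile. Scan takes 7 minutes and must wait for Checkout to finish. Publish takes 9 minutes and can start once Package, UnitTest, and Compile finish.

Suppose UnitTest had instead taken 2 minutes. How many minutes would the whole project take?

Actual critical path: Compile→Package→Publish = 10+2+9 = 21 ⇒ 21 minutes.
UnitTest has 9 minutes of float (longest path through it is 12).
That remains the longest chain; total 21 minutes.

21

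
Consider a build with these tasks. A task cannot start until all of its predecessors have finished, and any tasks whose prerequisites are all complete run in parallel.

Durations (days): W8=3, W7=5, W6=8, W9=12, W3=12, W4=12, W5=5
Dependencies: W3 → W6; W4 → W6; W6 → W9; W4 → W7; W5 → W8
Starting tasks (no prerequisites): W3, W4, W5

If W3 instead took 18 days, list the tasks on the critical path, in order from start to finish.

Actual critical path: W3→W6→W9 = 12+8+12 = 32 ⇒ 32 days.
W3 is on the critical path; changing it to 18 makes that path 38 days.
No other chain overtakes it, so the finish is 38 days.

W3, W6, W9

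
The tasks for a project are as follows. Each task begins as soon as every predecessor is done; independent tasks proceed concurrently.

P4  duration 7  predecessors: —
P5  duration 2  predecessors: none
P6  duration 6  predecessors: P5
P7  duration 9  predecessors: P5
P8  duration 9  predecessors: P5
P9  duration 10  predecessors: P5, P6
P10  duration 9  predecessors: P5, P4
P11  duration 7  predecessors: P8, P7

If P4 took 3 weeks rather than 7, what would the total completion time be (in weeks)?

Actual critical path: P5→P6→P9 = 2+6+10 = 18 ⇒ 18 weeks.
P4 has 2 weeks of float (longest path through it is 16).
That remains the longest chain; total 18 weeks.

18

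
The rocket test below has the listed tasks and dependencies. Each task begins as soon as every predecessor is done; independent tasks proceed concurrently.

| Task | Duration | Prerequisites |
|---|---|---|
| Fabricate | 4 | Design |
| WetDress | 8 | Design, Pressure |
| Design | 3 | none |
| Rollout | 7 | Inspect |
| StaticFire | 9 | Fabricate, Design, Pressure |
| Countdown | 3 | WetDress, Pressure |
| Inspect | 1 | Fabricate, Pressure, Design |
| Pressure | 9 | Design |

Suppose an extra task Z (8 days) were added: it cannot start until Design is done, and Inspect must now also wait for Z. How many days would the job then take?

Originally the job takes 23 days.
With Z inserted, Inspect now waits for max(Fabricate, Pressure, Design, Z).
New critical path: Design→Pressure→WetDress→Countdown = 3+9+8+3 = 23 ⇒ 23 days.

23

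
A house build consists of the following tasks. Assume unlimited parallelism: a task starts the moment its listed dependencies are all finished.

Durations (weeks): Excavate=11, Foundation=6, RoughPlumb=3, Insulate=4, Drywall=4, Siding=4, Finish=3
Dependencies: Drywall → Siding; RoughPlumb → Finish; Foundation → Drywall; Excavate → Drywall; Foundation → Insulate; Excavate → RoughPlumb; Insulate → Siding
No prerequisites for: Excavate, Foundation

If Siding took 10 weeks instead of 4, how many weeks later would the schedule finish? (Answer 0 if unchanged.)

As given, the longest chain is Excavate→Drywall→Siding = 11+4+4 = 19, so the finish is 19 weeks.
Siding lies on that path, so at 10 weeks the path becomes 25 weeks.
No other chain overtakes it, so the finish is 25 weeks.
Change in finish: 25 − 19 = +6 weeks.

6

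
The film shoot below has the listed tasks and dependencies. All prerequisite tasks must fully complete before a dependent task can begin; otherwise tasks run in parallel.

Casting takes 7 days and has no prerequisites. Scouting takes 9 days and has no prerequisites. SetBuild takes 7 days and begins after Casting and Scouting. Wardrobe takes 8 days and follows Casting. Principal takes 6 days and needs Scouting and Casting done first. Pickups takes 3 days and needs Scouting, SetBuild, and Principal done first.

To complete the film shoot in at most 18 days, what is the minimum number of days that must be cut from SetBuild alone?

1

Current finish: 19 days; target: 18.
SetBuild is on every critical path, so each day cut from SetBuild cuts the finish by one (this holds down to a finish of 18).
Need 19 − 18 = 1 day off SetBuild → SetBuild becomes 6 days, finish becomes 18.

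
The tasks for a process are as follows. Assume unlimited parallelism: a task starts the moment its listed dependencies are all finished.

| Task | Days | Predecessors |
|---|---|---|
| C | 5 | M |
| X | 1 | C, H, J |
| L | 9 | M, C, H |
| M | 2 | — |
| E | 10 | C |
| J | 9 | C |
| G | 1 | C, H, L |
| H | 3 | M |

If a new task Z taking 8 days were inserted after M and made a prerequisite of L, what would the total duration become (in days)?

Originally the project takes 17 days.
With Z inserted, L now waits for max(M, C, H, Z).
New critical path: M→Z→L→G = 2+8+9+1 = 20 ⇒ 20 days.

20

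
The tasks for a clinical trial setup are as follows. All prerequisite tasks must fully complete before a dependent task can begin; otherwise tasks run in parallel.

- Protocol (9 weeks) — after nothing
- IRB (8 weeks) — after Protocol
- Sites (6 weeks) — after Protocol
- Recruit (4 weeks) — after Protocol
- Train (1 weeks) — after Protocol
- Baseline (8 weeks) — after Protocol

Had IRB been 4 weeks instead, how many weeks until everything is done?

17

Baseline: Protocol→IRB = 9+8 = 17 → 17 weeks.
IRB lies on that path, so at 4 weeks the path becomes 13 weeks.
New critical path: Protocol→Baseline = 9+8 = 17 ⇒ 17 weeks.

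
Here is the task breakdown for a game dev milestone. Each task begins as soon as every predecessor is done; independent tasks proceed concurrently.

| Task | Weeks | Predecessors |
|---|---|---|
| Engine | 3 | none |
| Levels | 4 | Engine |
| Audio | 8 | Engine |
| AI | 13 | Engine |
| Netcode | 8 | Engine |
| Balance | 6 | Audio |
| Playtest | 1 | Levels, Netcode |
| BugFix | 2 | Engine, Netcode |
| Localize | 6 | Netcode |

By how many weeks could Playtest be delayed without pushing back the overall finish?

Critical path: Engine→Audio→Balance = 3+8+6 = 17, so the finish is 17 weeks.
The longest chain containing Playtest totals 12 weeks.
Slack of Playtest = 16 − 11 = 5 weeks.

5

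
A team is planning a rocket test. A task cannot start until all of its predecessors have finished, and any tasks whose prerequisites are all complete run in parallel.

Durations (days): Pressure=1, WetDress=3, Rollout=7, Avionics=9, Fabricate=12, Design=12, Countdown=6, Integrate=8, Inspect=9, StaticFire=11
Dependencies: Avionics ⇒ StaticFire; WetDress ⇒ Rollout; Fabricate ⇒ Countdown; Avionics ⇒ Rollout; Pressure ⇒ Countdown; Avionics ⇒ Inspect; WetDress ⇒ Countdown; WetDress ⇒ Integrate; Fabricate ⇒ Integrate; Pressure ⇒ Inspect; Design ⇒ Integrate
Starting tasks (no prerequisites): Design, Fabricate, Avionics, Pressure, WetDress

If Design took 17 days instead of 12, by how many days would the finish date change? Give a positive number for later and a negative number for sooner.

Baseline: Design→Integrate = 12+8 = 20 → 20 days.
Since Design is critical, the +5 change carries straight to that chain (now 25 days).
The critical path is still Design→Integrate; finish is now 25 days.
Change in finish: 25 − 20 = +5 days.

5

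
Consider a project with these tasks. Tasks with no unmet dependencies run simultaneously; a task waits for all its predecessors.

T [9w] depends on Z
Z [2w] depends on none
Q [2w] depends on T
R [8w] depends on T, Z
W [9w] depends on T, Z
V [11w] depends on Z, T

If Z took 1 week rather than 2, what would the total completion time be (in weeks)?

Actual critical path: Z→T→V = 2+9+11 = 22 ⇒ 22 weeks.
Since Z is critical, the -1 change carries straight to that chain (now 21 weeks).
No other chain overtakes it, so the finish is 21 weeks.

21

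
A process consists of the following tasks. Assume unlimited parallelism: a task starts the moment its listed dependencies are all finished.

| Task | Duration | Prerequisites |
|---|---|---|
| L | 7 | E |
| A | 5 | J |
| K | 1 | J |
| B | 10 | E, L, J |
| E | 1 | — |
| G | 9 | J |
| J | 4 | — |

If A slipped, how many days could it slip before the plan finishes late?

9

E→L→B = 1+7+10 = 18 sets the makespan at 18 days.
Longest path through A: 9 days (earliest finish 9, latest finish 18).
Float = 18 − 9 = 9.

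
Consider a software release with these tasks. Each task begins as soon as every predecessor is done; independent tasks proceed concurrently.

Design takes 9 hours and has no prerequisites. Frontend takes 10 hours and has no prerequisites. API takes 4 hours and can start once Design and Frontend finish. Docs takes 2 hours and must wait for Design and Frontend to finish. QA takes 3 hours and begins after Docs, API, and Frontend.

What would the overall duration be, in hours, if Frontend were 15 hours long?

22

Baseline: Frontend→API→QA = 10+4+3 = 17 → 17 hours.
Since Frontend is critical, the +5 change carries straight to that chain (now 22 hours).
No other chain overtakes it, so the finish is 22 hours.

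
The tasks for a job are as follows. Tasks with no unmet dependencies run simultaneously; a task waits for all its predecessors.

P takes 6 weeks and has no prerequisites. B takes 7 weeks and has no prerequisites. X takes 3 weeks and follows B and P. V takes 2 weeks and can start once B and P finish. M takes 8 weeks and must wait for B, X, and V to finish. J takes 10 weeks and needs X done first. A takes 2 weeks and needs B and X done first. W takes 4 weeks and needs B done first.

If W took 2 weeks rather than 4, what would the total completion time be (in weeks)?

As given, the longest chain is B→X→J = 7+3+10 = 20, so the finish is 20 weeks.
W has 9 weeks of float (longest path through it is 11).
That remains the longest chain; total 20 weeks.

20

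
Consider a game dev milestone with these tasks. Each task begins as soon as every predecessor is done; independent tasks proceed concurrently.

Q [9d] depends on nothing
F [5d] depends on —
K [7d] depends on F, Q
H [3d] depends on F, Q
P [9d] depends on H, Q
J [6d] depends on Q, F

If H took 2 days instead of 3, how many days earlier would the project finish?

1

Actual critical path: Q→H→P = 9+3+9 = 21 ⇒ 21 days.
H is on the critical path; changing it to 2 makes that path 20 days.
The critical path is still Q→H→P; finish is now 20 days.
Change in finish: 20 − 21 = -1 days.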